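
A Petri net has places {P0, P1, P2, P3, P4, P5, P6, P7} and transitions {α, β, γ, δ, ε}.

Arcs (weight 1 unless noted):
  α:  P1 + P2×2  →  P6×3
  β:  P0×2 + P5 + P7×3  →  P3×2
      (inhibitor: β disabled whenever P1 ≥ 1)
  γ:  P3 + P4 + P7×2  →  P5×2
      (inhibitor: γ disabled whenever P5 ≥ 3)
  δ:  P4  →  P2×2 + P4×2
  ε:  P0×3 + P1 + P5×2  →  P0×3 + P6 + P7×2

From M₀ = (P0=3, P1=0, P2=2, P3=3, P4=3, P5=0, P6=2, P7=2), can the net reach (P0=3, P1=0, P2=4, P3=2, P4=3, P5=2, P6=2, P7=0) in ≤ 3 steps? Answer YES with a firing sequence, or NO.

YES — reachable via ⟨γ, δ⟩ (2 firings)

step 1: fire γ:  (P0=3, P1=0, P2=2, P3=3, P4=3, P5=0, P6=2, P7=2) → (P0=3, P1=0, P2=2, P3=2, P4=2, P5=2, P6=2, P7=0)
step 2: fire δ:  (P0=3, P1=0, P2=2, P3=2, P4=2, P5=2, P6=2, P7=0) → (P0=3, P1=0, P2=4, P3=2, P4=3, P5=2, P6=2, P7=0)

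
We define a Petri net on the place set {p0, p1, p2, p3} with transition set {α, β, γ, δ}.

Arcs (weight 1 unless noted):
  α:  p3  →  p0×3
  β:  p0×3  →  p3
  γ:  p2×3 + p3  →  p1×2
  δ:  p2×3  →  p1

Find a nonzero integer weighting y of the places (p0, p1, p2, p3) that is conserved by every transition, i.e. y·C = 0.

y = (p0:1, p1:3, p2:1, p3:3)

Incidence matrix C (rows=places, cols=transitions):
        α    β    γ    δ
   p0   3   -3    0    0
   p1   0    0    2    1
   p2   0    0   -3   -3
   p3  -1    1   -1    0

Candidate y = [1, 3, 1, 3]; check y·C column-wise:
  col α: 1·3 + 3·0 + 1·0 + 3·-1 = 0
  col β: 1·-3 + 3·0 + 1·0 + 3·1 = 0
  col γ: 1·0 + 3·2 + 1·-3 + 3·-1 = 0
  col δ: 1·0 + 3·1 + 1·-3 + 3·0 = 0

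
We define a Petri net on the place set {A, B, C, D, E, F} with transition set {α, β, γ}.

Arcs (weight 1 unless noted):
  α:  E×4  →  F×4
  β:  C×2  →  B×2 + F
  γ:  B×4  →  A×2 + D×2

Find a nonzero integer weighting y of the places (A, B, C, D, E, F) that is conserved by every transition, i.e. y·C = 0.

y = (A:2, B:1, C:1, D:0, E:0, F:0)

Incidence matrix C (rows=places, cols=transitions):
        α    β    γ
    A   0    0    2
    B   0    2   -4
    C   0   -2    0
    D   0    0    2
    E  -4    0    0
    F   4    1    0

Candidate y = [2, 1, 1, 0, 0, 0]; check y·C column-wise:
  col α: 2·0 + 1·0 + 1·0 + 0·-4 + 0·4 = 0
  col β: 2·0 + 1·2 + 1·-2 + 0·1 = 0
  col γ: 2·2 + 1·-4 + 1·0 + 0·2 = 0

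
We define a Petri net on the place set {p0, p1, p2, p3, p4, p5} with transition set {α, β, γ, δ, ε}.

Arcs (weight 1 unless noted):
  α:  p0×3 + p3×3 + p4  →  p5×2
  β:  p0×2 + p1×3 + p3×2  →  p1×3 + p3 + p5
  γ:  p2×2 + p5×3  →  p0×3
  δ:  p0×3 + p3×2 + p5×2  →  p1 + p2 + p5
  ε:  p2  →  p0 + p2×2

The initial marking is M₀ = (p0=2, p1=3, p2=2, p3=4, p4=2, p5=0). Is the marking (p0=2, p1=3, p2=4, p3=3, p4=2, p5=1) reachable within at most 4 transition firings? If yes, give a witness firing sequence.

step 1: fire β:  (p0=2, p1=3, p2=2, p3=4, p4=2, p5=0) → (p0=0, p1=3, p2=2, p3=3, p4=2, p5=1)
step 2: fire ε:  (p0=0, p1=3, p2=2, p3=3, p4=2, p5=1) → (p0=1, p1=3, p2=3, p3=3, p4=2, p5=1)
step 3: fire ε:  (p0=1, p1=3, p2=3, p3=3, p4=2, p5=1) → (p0=2, p1=3, p2=4, p3=3, p4=2, p5=1)

YES — reachable via ⟨β, ε, ε⟩ (3 firings)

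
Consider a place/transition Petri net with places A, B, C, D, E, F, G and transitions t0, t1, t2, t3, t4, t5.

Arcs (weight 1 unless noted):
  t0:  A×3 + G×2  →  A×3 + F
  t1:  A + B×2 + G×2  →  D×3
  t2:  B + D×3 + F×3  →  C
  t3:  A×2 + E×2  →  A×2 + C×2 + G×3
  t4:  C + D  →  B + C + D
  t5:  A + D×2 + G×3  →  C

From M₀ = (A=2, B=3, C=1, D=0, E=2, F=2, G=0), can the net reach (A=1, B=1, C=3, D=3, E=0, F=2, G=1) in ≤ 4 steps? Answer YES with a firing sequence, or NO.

step 1: fire t3:  (A=2, B=3, C=1, D=0, E=2, F=2, G=0) → (A=2, B=3, C=3, D=0, E=0, F=2, G=3)
step 2: fire t1:  (A=2, B=3, C=3, D=0, E=0, F=2, G=3) → (A=1, B=1, C=3, D=3, E=0, F=2, G=1)

YES — reachable via ⟨t3, t1⟩ (2 firings)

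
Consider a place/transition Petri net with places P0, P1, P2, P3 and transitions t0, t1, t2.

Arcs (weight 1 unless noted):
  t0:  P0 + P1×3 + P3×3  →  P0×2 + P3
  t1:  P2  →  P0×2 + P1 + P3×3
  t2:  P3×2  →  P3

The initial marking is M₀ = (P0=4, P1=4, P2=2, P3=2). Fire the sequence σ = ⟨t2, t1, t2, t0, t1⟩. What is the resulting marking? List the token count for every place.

(P0=9, P1=3, P2=0, P3=4)

step 1: fire t2:  (P0=4, P1=4, P2=2, P3=2) → (P0=4, P1=4, P2=2, P3=1)
step 2: fire t1:  (P0=4, P1=4, P2=2, P3=1) → (P0=6, P1=5, P2=1, P3=4)
step 3: fire t2:  (P0=6, P1=5, P2=1, P3=4) → (P0=6, P1=5, P2=1, P3=3)
step 4: fire t0:  (P0=6, P1=5, P2=1, P3=3) → (P0=7, P1=2, P2=1, P3=1)
step 5: fire t1:  (P0=7, P1=2, P2=1, P3=1) → (P0=9, P1=3, P2=0, P3=4)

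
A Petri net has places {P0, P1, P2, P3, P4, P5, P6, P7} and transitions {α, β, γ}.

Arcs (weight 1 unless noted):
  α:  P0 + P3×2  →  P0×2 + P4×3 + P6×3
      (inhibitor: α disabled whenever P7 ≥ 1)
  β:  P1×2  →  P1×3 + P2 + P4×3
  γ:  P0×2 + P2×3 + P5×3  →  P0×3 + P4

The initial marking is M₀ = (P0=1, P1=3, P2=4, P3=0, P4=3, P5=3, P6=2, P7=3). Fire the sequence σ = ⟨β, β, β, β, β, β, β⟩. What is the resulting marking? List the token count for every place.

(P0=1, P1=10, P2=11, P3=0, P4=24, P5=3, P6=2, P7=3)

step 1: fire β:  (P0=1, P1=3, P2=4, P3=0, P4=3, P5=3, P6=2, P7=3) → (P0=1, P1=4, P2=5, P3=0, P4=6, P5=3, P6=2, P7=3)
step 2: fire β:  (P0=1, P1=4, P2=5, P3=0, P4=6, P5=3, P6=2, P7=3) → (P0=1, P1=5, P2=6, P3=0, P4=9, P5=3, P6=2, P7=3)
step 3: fire β:  (P0=1, P1=5, P2=6, P3=0, P4=9, P5=3, P6=2, P7=3) → (P0=1, P1=6, P2=7, P3=0, P4=12, P5=3, P6=2, P7=3)
step 4: fire β:  (P0=1, P1=6, P2=7, P3=0, P4=12, P5=3, P6=2, P7=3) → (P0=1, P1=7, P2=8, P3=0, P4=15, P5=3, P6=2, P7=3)
step 5: fire β:  (P0=1, P1=7, P2=8, P3=0, P4=15, P5=3, P6=2, P7=3) → (P0=1, P1=8, P2=9, P3=0, P4=18, P5=3, P6=2, P7=3)
step 6: fire β:  (P0=1, P1=8, P2=9, P3=0, P4=18, P5=3, P6=2, P7=3) → (P0=1, P1=9, P2=10, P3=0, P4=21, P5=3, P6=2, P7=3)
step 7: fire β:  (P0=1, P1=9, P2=10, P3=0, P4=21, P5=3, P6=2, P7=3) → (P0=1, P1=10, P2=11, P3=0, P4=24, P5=3, P6=2, P7=3)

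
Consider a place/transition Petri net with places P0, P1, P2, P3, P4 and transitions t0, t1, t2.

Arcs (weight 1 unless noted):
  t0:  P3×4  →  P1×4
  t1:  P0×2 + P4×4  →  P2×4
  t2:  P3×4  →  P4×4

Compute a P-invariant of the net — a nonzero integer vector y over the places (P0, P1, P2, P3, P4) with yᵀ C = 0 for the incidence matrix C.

Incidence matrix C (rows=places, cols=transitions):
       t0   t1   t2
   P0   0   -2    0
   P1   4    0    0
   P2   0    4    0
   P3  -4    0   -4
   P4   0   -4    4

Candidate y = [2, 0, 1, 0, 0]; check y·C column-wise:
  col t0: 2·0 + 0·4 + 1·0 + 0·-4 = 0
  col t1: 2·-2 + 1·4 + 0·-4 = 0
  col t2: 2·0 + 1·0 + 0·-4 + 0·4 = 0

y = (P0:2, P1:0, P2:1, P3:0, P4:0)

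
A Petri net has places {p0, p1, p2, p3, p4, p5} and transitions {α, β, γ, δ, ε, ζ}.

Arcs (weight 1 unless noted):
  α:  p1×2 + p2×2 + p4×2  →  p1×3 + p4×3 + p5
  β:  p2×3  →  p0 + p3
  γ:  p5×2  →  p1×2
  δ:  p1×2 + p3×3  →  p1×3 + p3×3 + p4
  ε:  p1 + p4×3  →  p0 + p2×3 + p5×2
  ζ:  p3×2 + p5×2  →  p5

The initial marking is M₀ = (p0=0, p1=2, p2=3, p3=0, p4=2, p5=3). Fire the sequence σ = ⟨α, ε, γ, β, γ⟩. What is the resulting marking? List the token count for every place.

step 1: fire α:  (p0=0, p1=2, p2=3, p3=0, p4=2, p5=3) → (p0=0, p1=3, p2=1, p3=0, p4=3, p5=4)
step 2: fire ε:  (p0=0, p1=3, p2=1, p3=0, p4=3, p5=4) → (p0=1, p1=2, p2=4, p3=0, p4=0, p5=6)
step 3: fire γ:  (p0=1, p1=2, p2=4, p3=0, p4=0, p5=6) → (p0=1, p1=4, p2=4, p3=0, p4=0, p5=4)
step 4: fire β:  (p0=1, p1=4, p2=4, p3=0, p4=0, p5=4) → (p0=2, p1=4, p2=1, p3=1, p4=0, p5=4)
step 5: fire γ:  (p0=2, p1=4, p2=1, p3=1, p4=0, p5=4) → (p0=2, p1=6, p2=1, p3=1, p4=0, p5=2)

(p0=2, p1=6, p2=1, p3=1, p4=0, p5=2)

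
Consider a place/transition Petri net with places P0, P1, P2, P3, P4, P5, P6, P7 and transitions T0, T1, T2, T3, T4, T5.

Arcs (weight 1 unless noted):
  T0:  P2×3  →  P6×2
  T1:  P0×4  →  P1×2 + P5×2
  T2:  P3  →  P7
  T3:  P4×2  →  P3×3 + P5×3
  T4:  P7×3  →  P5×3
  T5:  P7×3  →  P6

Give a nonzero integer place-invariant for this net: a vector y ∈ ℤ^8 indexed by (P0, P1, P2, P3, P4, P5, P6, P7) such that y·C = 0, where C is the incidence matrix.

Incidence matrix C (rows=places, cols=transitions):
       T0   T1   T2   T3   T4   T5
   P0   0   -4    0    0    0    0
   P1   0    2    0    0    0    0
   P2  -3    0    0    0    0    0
   P3   0    0   -1    3    0    0
   P4   0    0    0   -2    0    0
   P5   0    2    0    3    3    0
   P6   2    0    0    0    0    1
   P7   0    0    1    0   -3   -3

Candidate y = [1, 2, 0, 0, 0, 0, 0, 0]; check y·C column-wise:
  col T0: 1·0 + 2·0 + 0·-3 + 0·2 = 0
  col T1: 1·-4 + 2·2 + 0·2 = 0
  col T2: 1·0 + 2·0 + 0·-1 + 0·1 = 0
  col T3: 1·0 + 2·0 + 0·3 + 0·-2 + 0·3 = 0
  col T4: 1·0 + 2·0 + 0·3 + 0·-3 = 0
  col T5: 1·0 + 2·0 + 0·1 + 0·-3 = 0

y = (P0:1, P1:2, P2:0, P3:0, P4:0, P5:0, P6:0, P7:0)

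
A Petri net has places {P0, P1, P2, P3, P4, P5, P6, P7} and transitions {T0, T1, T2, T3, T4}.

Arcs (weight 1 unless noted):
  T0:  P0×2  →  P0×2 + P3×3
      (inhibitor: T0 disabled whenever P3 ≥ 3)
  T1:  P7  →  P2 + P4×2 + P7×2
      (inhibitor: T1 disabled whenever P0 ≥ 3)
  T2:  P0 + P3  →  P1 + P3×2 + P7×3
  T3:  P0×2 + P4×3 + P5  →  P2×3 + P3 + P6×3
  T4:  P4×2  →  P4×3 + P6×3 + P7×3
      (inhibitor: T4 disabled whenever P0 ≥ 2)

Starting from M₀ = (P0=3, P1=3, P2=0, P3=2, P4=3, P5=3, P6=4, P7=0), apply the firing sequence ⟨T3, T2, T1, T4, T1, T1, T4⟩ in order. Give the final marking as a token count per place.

step 1: fire T3:  (P0=3, P1=3, P2=0, P3=2, P4=3, P5=3, P6=4, P7=0) → (P0=1, P1=3, P2=3, P3=3, P4=0, P5=2, P6=7, P7=0)
step 2: fire T2:  (P0=1, P1=3, P2=3, P3=3, P4=0, P5=2, P6=7, P7=0) → (P0=0, P1=4, P2=3, P3=4, P4=0, P5=2, P6=7, P7=3)
step 3: fire T1:  (P0=0, P1=4, P2=3, P3=4, P4=0, P5=2, P6=7, P7=3) → (P0=0, P1=4, P2=4, P3=4, P4=2, P5=2, P6=7, P7=4)
step 4: fire T4:  (P0=0, P1=4, P2=4, P3=4, P4=2, P5=2, P6=7, P7=4) → (P0=0, P1=4, P2=4, P3=4, P4=3, P5=2, P6=10, P7=7)
step 5: fire T1:  (P0=0, P1=4, P2=4, P3=4, P4=3, P5=2, P6=10, P7=7) → (P0=0, P1=4, P2=5, P3=4, P4=5, P5=2, P6=10, P7=8)
step 6: fire T1:  (P0=0, P1=4, P2=5, P3=4, P4=5, P5=2, P6=10, P7=8) → (P0=0, P1=4, P2=6, P3=4, P4=7, P5=2, P6=10, P7=9)
step 7: fire T4:  (P0=0, P1=4, P2=6, P3=4, P4=7, P5=2, P6=10, P7=9) → (P0=0, P1=4, P2=6, P3=4, P4=8, P5=2, P6=13, P7=12)

(P0=0, P1=4, P2=6, P3=4, P4=8, P5=2, P6=13, P7=12)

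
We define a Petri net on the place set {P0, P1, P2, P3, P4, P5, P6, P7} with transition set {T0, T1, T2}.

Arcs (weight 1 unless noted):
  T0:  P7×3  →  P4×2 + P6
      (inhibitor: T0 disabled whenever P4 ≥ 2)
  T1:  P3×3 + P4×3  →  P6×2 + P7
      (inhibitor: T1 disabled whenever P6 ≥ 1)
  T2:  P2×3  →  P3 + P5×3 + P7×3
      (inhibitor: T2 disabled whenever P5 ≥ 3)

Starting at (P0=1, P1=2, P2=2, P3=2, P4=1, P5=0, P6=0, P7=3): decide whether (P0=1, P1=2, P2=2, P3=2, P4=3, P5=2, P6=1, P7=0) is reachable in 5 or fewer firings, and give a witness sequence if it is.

NO — not reachable within 5 firings

depth 0: 1 marking
depth 1: 2 markings reached so far
depth 2: 2 markings reached so far
(frontier empty at depth 2; search complete)
target is not among the 2 markings reachable within 5 steps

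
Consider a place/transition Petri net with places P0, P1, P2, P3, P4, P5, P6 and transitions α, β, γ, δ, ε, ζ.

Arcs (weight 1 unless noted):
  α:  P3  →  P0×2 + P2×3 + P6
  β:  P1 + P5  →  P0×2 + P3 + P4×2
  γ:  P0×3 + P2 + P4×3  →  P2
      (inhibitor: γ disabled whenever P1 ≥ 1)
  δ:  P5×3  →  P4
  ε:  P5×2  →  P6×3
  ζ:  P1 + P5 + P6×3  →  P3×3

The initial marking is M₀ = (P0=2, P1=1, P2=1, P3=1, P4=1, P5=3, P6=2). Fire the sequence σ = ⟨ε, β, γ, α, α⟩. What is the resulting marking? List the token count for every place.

(P0=5, P1=0, P2=7, P3=0, P4=0, P5=0, P6=7)

step 1: fire ε:  (P0=2, P1=1, P2=1, P3=1, P4=1, P5=3, P6=2) → (P0=2, P1=1, P2=1, P3=1, P4=1, P5=1, P6=5)
step 2: fire β:  (P0=2, P1=1, P2=1, P3=1, P4=1, P5=1, P6=5) → (P0=4, P1=0, P2=1, P3=2, P4=3, P5=0, P6=5)
step 3: fire γ:  (P0=4, P1=0, P2=1, P3=2, P4=3, P5=0, P6=5) → (P0=1, P1=0, P2=1, P3=2, P4=0, P5=0, P6=5)
step 4: fire α:  (P0=1, P1=0, P2=1, P3=2, P4=0, P5=0, P6=5) → (P0=3, P1=0, P2=4, P3=1, P4=0, P5=0, P6=6)
step 5: fire α:  (P0=3, P1=0, P2=4, P3=1, P4=0, P5=0, P6=6) → (P0=5, P1=0, P2=7, P3=0, P4=0, P5=0, P6=7)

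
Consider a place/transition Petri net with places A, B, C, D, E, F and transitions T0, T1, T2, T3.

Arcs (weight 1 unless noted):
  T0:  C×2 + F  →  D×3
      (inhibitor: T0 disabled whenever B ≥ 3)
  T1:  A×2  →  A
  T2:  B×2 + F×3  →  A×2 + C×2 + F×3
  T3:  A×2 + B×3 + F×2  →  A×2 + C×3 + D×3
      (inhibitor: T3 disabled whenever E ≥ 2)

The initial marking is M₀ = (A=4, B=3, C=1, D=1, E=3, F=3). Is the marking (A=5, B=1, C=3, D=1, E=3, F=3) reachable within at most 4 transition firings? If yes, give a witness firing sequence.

step 1: fire T1:  (A=4, B=3, C=1, D=1, E=3, F=3) → (A=3, B=3, C=1, D=1, E=3, F=3)
step 2: fire T2:  (A=3, B=3, C=1, D=1, E=3, F=3) → (A=5, B=1, C=3, D=1, E=3, F=3)

YES — reachable via ⟨T1, T2⟩ (2 firings)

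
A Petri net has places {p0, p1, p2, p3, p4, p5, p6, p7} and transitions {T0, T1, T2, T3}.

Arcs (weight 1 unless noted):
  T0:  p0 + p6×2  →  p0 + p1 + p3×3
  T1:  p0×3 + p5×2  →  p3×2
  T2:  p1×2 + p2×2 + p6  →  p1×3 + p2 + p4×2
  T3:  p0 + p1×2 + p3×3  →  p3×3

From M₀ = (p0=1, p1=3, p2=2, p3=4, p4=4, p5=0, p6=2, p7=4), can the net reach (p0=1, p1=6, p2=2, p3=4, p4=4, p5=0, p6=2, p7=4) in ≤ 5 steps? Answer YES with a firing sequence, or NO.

NO — not reachable within 5 firings

depth 0: 1 marking
depth 1: 4 markings reached so far
depth 2: 6 markings reached so far
depth 3: 6 markings reached so far
(frontier empty at depth 3; search complete)
target is not among the 6 markings reachable within 5 steps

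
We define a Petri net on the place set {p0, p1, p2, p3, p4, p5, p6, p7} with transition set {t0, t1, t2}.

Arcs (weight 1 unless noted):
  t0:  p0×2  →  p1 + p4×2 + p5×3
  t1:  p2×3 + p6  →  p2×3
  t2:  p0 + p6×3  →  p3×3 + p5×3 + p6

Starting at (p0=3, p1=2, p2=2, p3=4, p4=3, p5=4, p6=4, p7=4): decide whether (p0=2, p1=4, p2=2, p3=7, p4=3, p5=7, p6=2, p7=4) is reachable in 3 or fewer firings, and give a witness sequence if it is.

depth 0: 1 marking
depth 1: 3 markings reached so far
depth 2: 4 markings reached so far
depth 3: 4 markings reached so far
(frontier empty at depth 3; search complete)
target is not among the 4 markings reachable within 3 steps

NO — not reachable within 3 firings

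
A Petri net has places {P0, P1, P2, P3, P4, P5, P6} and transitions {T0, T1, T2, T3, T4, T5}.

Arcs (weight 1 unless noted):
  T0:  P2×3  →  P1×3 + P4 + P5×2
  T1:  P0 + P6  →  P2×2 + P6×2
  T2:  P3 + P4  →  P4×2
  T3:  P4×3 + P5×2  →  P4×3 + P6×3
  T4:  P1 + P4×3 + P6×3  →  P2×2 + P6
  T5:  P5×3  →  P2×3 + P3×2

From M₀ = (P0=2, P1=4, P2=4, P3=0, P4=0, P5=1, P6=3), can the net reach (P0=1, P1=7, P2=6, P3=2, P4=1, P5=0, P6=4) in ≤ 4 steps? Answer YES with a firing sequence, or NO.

YES — reachable via ⟨T0, T1, T5⟩ (3 firings)

step 1: fire T0:  (P0=2, P1=4, P2=4, P3=0, P4=0, P5=1, P6=3) → (P0=2, P1=7, P2=1, P3=0, P4=1, P5=3, P6=3)
step 2: fire T1:  (P0=2, P1=7, P2=1, P3=0, P4=1, P5=3, P6=3) → (P0=1, P1=7, P2=3, P3=0, P4=1, P5=3, P6=4)
step 3: fire T5:  (P0=1, P1=7, P2=3, P3=0, P4=1, P5=3, P6=4) → (P0=1, P1=7, P2=6, P3=2, P4=1, P5=0, P6=4)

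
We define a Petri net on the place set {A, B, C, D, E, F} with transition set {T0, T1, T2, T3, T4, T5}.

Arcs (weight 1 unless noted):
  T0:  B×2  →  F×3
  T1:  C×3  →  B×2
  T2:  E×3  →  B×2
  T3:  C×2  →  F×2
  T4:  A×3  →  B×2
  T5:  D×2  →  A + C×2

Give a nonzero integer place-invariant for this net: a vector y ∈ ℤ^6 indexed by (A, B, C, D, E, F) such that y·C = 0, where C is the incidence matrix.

Incidence matrix C (rows=places, cols=transitions):
       T0   T1   T2   T3   T4   T5
    A   0    0    0    0   -3    1
    B  -2    2    2    0    2    0
    C   0   -3    0   -2    0    2
    D   0    0    0    0    0   -2
    E   0    0   -3    0    0    0
    F   3    0    0    2    0    0

Candidate y = [2, 3, 2, 3, 2, 2]; check y·C column-wise:
  col T0: 2·0 + 3·-2 + 2·0 + 3·0 + 2·0 + 2·3 = 0
  col T1: 2·0 + 3·2 + 2·-3 + 3·0 + 2·0 + 2·0 = 0
  col T2: 2·0 + 3·2 + 2·0 + 3·0 + 2·-3 + 2·0 = 0
  col T3: 2·0 + 3·0 + 2·-2 + 3·0 + 2·0 + 2·2 = 0
  col T4: 2·-3 + 3·2 + 2·0 + 3·0 + 2·0 + 2·0 = 0
  col T5: 2·1 + 3·0 + 2·2 + 3·-2 + 2·0 + 2·0 = 0

y = (A:2, B:3, C:2, D:3, E:2, F:2)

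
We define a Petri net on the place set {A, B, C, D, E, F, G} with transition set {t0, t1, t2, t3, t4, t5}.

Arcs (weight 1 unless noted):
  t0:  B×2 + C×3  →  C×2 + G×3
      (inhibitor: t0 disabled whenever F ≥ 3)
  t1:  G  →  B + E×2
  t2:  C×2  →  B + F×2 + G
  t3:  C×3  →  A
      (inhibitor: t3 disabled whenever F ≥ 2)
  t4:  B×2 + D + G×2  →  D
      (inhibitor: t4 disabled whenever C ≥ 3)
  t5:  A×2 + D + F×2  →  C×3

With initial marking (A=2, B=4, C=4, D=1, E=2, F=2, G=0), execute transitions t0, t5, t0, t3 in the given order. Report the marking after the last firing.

step 1: fire t0:  (A=2, B=4, C=4, D=1, E=2, F=2, G=0) → (A=2, B=2, C=3, D=1, E=2, F=2, G=3)
step 2: fire t5:  (A=2, B=2, C=3, D=1, E=2, F=2, G=3) → (A=0, B=2, C=6, D=0, E=2, F=0, G=3)
step 3: fire t0:  (A=0, B=2, C=6, D=0, E=2, F=0, G=3) → (A=0, B=0, C=5, D=0, E=2, F=0, G=6)
step 4: fire t3:  (A=0, B=0, C=5, D=0, E=2, F=0, G=6) → (A=1, B=0, C=2, D=0, E=2, F=0, G=6)

(A=1, B=0, C=2, D=0, E=2, F=0, G=6)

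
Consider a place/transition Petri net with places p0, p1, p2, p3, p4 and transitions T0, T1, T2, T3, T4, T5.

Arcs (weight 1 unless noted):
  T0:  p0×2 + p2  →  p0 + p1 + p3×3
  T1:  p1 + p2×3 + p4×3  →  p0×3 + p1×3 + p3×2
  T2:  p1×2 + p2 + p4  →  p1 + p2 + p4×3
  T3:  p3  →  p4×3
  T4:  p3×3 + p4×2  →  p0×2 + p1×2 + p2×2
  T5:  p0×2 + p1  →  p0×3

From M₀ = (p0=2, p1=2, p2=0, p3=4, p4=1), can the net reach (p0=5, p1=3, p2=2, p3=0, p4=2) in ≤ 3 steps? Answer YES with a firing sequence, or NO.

step 1: fire T3:  (p0=2, p1=2, p2=0, p3=4, p4=1) → (p0=2, p1=2, p2=0, p3=3, p4=4)
step 2: fire T4:  (p0=2, p1=2, p2=0, p3=3, p4=4) → (p0=4, p1=4, p2=2, p3=0, p4=2)
step 3: fire T5:  (p0=4, p1=4, p2=2, p3=0, p4=2) → (p0=5, p1=3, p2=2, p3=0, p4=2)

YES — reachable via ⟨T3, T4, T5⟩ (3 firings)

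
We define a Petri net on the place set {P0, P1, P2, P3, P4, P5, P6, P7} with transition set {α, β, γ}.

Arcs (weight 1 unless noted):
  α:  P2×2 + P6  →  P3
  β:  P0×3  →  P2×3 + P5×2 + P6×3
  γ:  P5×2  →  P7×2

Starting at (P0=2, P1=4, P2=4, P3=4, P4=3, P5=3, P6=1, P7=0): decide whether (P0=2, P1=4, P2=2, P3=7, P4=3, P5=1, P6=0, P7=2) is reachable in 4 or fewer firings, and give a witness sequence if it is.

depth 0: 1 marking
depth 1: 3 markings reached so far
depth 2: 4 markings reached so far
depth 3: 4 markings reached so far
(frontier empty at depth 3; search complete)
target is not among the 4 markings reachable within 4 steps

NO — not reachable within 4 firings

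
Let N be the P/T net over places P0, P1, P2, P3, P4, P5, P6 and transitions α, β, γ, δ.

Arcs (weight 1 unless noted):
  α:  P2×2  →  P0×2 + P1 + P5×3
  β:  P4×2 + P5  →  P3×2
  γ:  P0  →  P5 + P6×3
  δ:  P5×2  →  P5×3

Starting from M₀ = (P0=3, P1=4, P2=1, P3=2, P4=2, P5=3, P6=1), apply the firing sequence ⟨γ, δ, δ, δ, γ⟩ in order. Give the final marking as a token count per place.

(P0=1, P1=4, P2=1, P3=2, P4=2, P5=8, P6=7)

step 1: fire γ:  (P0=3, P1=4, P2=1, P3=2, P4=2, P5=3, P6=1) → (P0=2, P1=4, P2=1, P3=2, P4=2, P5=4, P6=4)
step 2: fire δ:  (P0=2, P1=4, P2=1, P3=2, P4=2, P5=4, P6=4) → (P0=2, P1=4, P2=1, P3=2, P4=2, P5=5, P6=4)
step 3: fire δ:  (P0=2, P1=4, P2=1, P3=2, P4=2, P5=5, P6=4) → (P0=2, P1=4, P2=1, P3=2, P4=2, P5=6, P6=4)
step 4: fire δ:  (P0=2, P1=4, P2=1, P3=2, P4=2, P5=6, P6=4) → (P0=2, P1=4, P2=1, P3=2, P4=2, P5=7, P6=4)
step 5: fire γ:  (P0=2, P1=4, P2=1, P3=2, P4=2, P5=7, P6=4) → (P0=1, P1=4, P2=1, P3=2, P4=2, P5=8, P6=7)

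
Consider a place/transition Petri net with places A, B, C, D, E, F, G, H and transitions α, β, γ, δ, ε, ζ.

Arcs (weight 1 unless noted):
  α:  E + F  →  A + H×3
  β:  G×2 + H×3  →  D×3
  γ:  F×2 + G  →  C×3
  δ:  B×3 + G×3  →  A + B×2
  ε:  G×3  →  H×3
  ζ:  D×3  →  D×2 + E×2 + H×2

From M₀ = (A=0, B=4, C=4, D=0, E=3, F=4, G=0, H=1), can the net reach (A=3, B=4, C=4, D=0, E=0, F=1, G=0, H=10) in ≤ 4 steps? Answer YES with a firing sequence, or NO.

step 1: fire α:  (A=0, B=4, C=4, D=0, E=3, F=4, G=0, H=1) → (A=1, B=4, C=4, D=0, E=2, F=3, G=0, H=4)
step 2: fire α:  (A=1, B=4, C=4, D=0, E=2, F=3, G=0, H=4) → (A=2, B=4, C=4, D=0, E=1, F=2, G=0, H=7)
step 3: fire α:  (A=2, B=4, C=4, D=0, E=1, F=2, G=0, H=7) → (A=3, B=4, C=4, D=0, E=0, F=1, G=0, H=10)

YES — reachable via ⟨α, α, α⟩ (3 firings)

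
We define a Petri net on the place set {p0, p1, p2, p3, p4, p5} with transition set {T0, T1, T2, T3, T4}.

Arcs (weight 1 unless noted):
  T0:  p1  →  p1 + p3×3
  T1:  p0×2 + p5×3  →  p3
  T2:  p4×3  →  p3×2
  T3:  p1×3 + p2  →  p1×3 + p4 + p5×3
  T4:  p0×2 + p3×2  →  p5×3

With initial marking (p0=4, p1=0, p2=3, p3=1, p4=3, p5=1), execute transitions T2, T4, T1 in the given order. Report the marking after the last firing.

(p0=0, p1=0, p2=3, p3=2, p4=0, p5=1)

step 1: fire T2:  (p0=4, p1=0, p2=3, p3=1, p4=3, p5=1) → (p0=4, p1=0, p2=3, p3=3, p4=0, p5=1)
step 2: fire T4:  (p0=4, p1=0, p2=3, p3=3, p4=0, p5=1) → (p0=2, p1=0, p2=3, p3=1, p4=0, p5=4)
step 3: fire T1:  (p0=2, p1=0, p2=3, p3=1, p4=0, p5=4) → (p0=0, p1=0, p2=3, p3=2, p4=0, p5=1)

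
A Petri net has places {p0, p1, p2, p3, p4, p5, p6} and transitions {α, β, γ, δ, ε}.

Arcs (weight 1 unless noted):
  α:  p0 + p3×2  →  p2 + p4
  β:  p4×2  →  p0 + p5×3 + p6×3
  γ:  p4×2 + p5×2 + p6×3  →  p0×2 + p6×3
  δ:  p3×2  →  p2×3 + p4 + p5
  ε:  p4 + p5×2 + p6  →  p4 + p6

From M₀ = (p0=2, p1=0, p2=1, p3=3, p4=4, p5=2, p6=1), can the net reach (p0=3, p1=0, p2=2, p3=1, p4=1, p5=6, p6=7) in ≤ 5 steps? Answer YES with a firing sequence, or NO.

step 1: fire α:  (p0=2, p1=0, p2=1, p3=3, p4=4, p5=2, p6=1) → (p0=1, p1=0, p2=2, p3=1, p4=5, p5=2, p6=1)
step 2: fire β:  (p0=1, p1=0, p2=2, p3=1, p4=5, p5=2, p6=1) → (p0=2, p1=0, p2=2, p3=1, p4=3, p5=5, p6=4)
step 3: fire β:  (p0=2, p1=0, p2=2, p3=1, p4=3, p5=5, p6=4) → (p0=3, p1=0, p2=2, p3=1, p4=1, p5=8, p6=7)
step 4: fire ε:  (p0=3, p1=0, p2=2, p3=1, p4=1, p5=8, p6=7) → (p0=3, p1=0, p2=2, p3=1, p4=1, p5=6, p6=7)

YES — reachable via ⟨α, β, β, ε⟩ (4 firings)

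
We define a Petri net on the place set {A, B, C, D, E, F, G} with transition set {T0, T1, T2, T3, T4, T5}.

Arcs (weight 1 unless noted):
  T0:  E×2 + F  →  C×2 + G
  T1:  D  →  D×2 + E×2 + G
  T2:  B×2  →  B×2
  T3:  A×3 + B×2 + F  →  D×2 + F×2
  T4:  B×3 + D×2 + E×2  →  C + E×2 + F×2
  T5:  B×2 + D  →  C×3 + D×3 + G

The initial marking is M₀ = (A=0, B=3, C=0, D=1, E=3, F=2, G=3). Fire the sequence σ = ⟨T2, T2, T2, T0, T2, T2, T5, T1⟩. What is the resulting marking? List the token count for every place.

(A=0, B=1, C=5, D=4, E=3, F=1, G=6)

step 1: fire T2:  (A=0, B=3, C=0, D=1, E=3, F=2, G=3) → (A=0, B=3, C=0, D=1, E=3, F=2, G=3)
step 2: fire T2:  (A=0, B=3, C=0, D=1, E=3, F=2, G=3) → (A=0, B=3, C=0, D=1, E=3, F=2, G=3)
step 3: fire T2:  (A=0, B=3, C=0, D=1, E=3, F=2, G=3) → (A=0, B=3, C=0, D=1, E=3, F=2, G=3)
step 4: fire T0:  (A=0, B=3, C=0, D=1, E=3, F=2, G=3) → (A=0, B=3, C=2, D=1, E=1, F=1, G=4)
step 5: fire T2:  (A=0, B=3, C=2, D=1, E=1, F=1, G=4) → (A=0, B=3, C=2, D=1, E=1, F=1, G=4)
step 6: fire T2:  (A=0, B=3, C=2, D=1, E=1, F=1, G=4) → (A=0, B=3, C=2, D=1, E=1, F=1, G=4)
step 7: fire T5:  (A=0, B=3, C=2, D=1, E=1, F=1, G=4) → (A=0, B=1, C=5, D=3, E=1, F=1, G=5)
step 8: fire T1:  (A=0, B=1, C=5, D=3, E=1, F=1, G=5) → (A=0, B=1, C=5, D=4, E=3, F=1, G=6)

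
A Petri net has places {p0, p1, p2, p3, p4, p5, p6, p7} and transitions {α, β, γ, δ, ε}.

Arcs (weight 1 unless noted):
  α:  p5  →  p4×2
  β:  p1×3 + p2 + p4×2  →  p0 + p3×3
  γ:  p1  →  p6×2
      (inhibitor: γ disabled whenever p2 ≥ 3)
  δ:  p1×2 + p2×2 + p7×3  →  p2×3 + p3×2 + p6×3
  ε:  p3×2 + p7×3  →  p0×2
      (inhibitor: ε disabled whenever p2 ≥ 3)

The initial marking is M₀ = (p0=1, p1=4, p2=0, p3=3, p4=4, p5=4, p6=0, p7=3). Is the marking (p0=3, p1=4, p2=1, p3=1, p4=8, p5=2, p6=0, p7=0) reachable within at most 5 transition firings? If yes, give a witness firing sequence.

NO — not reachable within 5 firings

depth 0: 1 marking
depth 1: 4 markings reached so far
depth 2: 9 markings reached so far
depth 3: 16 markings reached so far
depth 4: 25 markings reached so far
depth 5: 34 markings reached so far
target is not among the 34 markings reachable within 5 steps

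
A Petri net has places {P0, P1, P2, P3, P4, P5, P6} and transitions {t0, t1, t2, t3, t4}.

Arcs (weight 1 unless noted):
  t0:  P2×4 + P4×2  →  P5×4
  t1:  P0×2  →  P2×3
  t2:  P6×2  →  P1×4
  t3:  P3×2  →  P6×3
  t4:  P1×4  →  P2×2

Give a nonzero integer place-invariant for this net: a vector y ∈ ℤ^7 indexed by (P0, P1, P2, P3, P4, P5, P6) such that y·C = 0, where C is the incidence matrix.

y = (P0:0, P1:0, P2:0, P3:0, P4:2, P5:1, P6:0)

Incidence matrix C (rows=places, cols=transitions):
       t0   t1   t2   t3   t4
   P0   0   -2    0    0    0
   P1   0    0    4    0   -4
   P2  -4    3    0    0    2
   P3   0    0    0   -2    0
   P4  -2    0    0    0    0
   P5   4    0    0    0    0
   P6   0    0   -2    3    0

Candidate y = [0, 0, 0, 0, 2, 1, 0]; check y·C column-wise:
  col t0: 0·-4 + 2·-2 + 1·4 = 0
  col t1: 0·-2 + 0·3 + 2·0 + 1·0 = 0
  col t2: 0·4 + 2·0 + 1·0 + 0·-2 = 0
  col t3: 0·-2 + 2·0 + 1·0 + 0·3 = 0
  col t4: 0·-4 + 0·2 + 2·0 + 1·0 = 0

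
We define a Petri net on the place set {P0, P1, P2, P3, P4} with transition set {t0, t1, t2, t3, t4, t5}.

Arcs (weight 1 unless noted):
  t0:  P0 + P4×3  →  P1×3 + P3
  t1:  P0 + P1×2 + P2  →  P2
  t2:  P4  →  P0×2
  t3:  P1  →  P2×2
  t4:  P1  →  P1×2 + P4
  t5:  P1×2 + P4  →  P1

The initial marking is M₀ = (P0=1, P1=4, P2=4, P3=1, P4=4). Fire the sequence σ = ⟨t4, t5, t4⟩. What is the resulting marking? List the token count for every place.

(P0=1, P1=5, P2=4, P3=1, P4=5)

step 1: fire t4:  (P0=1, P1=4, P2=4, P3=1, P4=4) → (P0=1, P1=5, P2=4, P3=1, P4=5)
step 2: fire t5:  (P0=1, P1=5, P2=4, P3=1, P4=5) → (P0=1, P1=4, P2=4, P3=1, P4=4)
step 3: fire t4:  (P0=1, P1=4, P2=4, P3=1, P4=4) → (P0=1, P1=5, P2=4, P3=1, P4=5)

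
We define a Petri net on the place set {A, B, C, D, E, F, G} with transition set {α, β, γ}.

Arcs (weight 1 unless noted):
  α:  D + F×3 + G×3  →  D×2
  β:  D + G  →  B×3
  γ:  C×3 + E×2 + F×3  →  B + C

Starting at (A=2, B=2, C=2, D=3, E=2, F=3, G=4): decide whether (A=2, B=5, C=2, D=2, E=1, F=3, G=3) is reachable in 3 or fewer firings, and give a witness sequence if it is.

depth 0: 1 marking
depth 1: 3 markings reached so far
depth 2: 5 markings reached so far
depth 3: 6 markings reached so far
target is not among the 6 markings reachable within 3 steps

NO — not reachable within 3 firings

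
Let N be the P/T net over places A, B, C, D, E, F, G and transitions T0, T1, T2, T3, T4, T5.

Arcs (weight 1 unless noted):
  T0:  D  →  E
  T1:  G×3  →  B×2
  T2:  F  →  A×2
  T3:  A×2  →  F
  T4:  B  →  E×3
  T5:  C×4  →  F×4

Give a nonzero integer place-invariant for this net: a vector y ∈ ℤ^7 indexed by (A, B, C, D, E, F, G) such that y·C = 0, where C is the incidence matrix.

Incidence matrix C (rows=places, cols=transitions):
       T0   T1   T2   T3   T4   T5
    A   0    0    2   -2    0    0
    B   0    2    0    0   -1    0
    C   0    0    0    0    0   -4
    D  -1    0    0    0    0    0
    E   1    0    0    0    3    0
    F   0    0   -1    1    0    4
    G   0   -3    0    0    0    0

Candidate y = [1, 0, 2, 0, 0, 2, 0]; check y·C column-wise:
  col T0: 1·0 + 2·0 + 0·-1 + 0·1 + 2·0 = 0
  col T1: 1·0 + 0·2 + 2·0 + 2·0 + 0·-3 = 0
  col T2: 1·2 + 2·0 + 2·-1 = 0
  col T3: 1·-2 + 2·0 + 2·1 = 0
  col T4: 1·0 + 0·-1 + 2·0 + 0·3 + 2·0 = 0
  col T5: 1·0 + 2·-4 + 2·4 = 0

y = (A:1, B:0, C:2, D:0, E:0, F:2, G:0)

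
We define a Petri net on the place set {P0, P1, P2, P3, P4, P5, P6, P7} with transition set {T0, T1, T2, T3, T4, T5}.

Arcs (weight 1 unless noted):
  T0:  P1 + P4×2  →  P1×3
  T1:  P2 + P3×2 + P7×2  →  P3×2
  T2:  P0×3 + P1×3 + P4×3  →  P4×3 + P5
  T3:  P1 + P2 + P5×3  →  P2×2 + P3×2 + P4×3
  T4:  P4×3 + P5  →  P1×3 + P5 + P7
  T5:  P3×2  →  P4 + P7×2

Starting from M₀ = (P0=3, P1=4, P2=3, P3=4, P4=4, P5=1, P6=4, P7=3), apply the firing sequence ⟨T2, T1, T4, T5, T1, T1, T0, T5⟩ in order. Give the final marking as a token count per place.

(P0=0, P1=6, P2=0, P3=0, P4=1, P5=2, P6=4, P7=2)

step 1: fire T2:  (P0=3, P1=4, P2=3, P3=4, P4=4, P5=1, P6=4, P7=3) → (P0=0, P1=1, P2=3, P3=4, P4=4, P5=2, P6=4, P7=3)
step 2: fire T1:  (P0=0, P1=1, P2=3, P3=4, P4=4, P5=2, P6=4, P7=3) → (P0=0, P1=1, P2=2, P3=4, P4=4, P5=2, P6=4, P7=1)
step 3: fire T4:  (P0=0, P1=1, P2=2, P3=4, P4=4, P5=2, P6=4, P7=1) → (P0=0, P1=4, P2=2, P3=4, P4=1, P5=2, P6=4, P7=2)
step 4: fire T5:  (P0=0, P1=4, P2=2, P3=4, P4=1, P5=2, P6=4, P7=2) → (P0=0, P1=4, P2=2, P3=2, P4=2, P5=2, P6=4, P7=4)
step 5: fire T1:  (P0=0, P1=4, P2=2, P3=2, P4=2, P5=2, P6=4, P7=4) → (P0=0, P1=4, P2=1, P3=2, P4=2, P5=2, P6=4, P7=2)
step 6: fire T1:  (P0=0, P1=4, P2=1, P3=2, P4=2, P5=2, P6=4, P7=2) → (P0=0, P1=4, P2=0, P3=2, P4=2, P5=2, P6=4, P7=0)
step 7: fire T0:  (P0=0, P1=4, P2=0, P3=2, P4=2, P5=2, P6=4, P7=0) → (P0=0, P1=6, P2=0, P3=2, P4=0, P5=2, P6=4, P7=0)
step 8: fire T5:  (P0=0, P1=6, P2=0, P3=2, P4=0, P5=2, P6=4, P7=0) → (P0=0, P1=6, P2=0, P3=0, P4=1, P5=2, P6=4, P7=2)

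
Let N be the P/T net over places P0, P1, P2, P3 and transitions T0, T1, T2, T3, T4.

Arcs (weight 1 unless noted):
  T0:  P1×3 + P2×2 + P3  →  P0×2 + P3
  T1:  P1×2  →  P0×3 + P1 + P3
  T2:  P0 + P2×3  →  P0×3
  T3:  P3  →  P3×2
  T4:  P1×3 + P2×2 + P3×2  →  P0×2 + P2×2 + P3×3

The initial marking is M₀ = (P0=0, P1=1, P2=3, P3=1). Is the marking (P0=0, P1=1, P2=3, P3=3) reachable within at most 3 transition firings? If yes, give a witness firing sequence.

YES — reachable via ⟨T3, T3⟩ (2 firings)

step 1: fire T3:  (P0=0, P1=1, P2=3, P3=1) → (P0=0, P1=1, P2=3, P3=2)
step 2: fire T3:  (P0=0, P1=1, P2=3, P3=2) → (P0=0, P1=1, P2=3, P3=3)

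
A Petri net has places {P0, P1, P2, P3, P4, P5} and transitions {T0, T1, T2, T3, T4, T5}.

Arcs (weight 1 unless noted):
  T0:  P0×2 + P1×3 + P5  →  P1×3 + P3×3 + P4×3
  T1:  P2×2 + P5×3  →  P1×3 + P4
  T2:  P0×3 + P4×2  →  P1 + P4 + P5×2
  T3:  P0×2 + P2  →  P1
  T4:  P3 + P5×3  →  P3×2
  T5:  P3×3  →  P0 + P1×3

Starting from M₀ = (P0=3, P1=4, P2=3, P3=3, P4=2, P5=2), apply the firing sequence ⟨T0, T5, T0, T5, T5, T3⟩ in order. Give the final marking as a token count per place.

(P0=0, P1=14, P2=2, P3=0, P4=8, P5=0)

step 1: fire T0:  (P0=3, P1=4, P2=3, P3=3, P4=2, P5=2) → (P0=1, P1=4, P2=3, P3=6, P4=5, P5=1)
step 2: fire T5:  (P0=1, P1=4, P2=3, P3=6, P4=5, P5=1) → (P0=2, P1=7, P2=3, P3=3, P4=5, P5=1)
step 3: fire T0:  (P0=2, P1=7, P2=3, P3=3, P4=5, P5=1) → (P0=0, P1=7, P2=3, P3=6, P4=8, P5=0)
step 4: fire T5:  (P0=0, P1=7, P2=3, P3=6, P4=8, P5=0) → (P0=1, P1=10, P2=3, P3=3, P4=8, P5=0)
step 5: fire T5:  (P0=1, P1=10, P2=3, P3=3, P4=8, P5=0) → (P0=2, P1=13, P2=3, P3=0, P4=8, P5=0)
step 6: fire T3:  (P0=2, P1=13, P2=3, P3=0, P4=8, P5=0) → (P0=0, P1=14, P2=2, P3=0, P4=8, P5=0)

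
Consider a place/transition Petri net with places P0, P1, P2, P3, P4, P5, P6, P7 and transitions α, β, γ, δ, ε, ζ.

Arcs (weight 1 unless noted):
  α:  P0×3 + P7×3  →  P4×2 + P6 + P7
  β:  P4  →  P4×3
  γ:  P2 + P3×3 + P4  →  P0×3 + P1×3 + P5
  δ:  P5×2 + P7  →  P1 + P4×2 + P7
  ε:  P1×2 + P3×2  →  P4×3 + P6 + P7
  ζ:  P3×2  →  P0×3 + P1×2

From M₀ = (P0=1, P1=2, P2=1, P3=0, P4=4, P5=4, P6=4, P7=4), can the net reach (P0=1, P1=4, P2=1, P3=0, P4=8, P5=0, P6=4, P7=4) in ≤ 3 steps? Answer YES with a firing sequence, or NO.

step 1: fire δ:  (P0=1, P1=2, P2=1, P3=0, P4=4, P5=4, P6=4, P7=4) → (P0=1, P1=3, P2=1, P3=0, P4=6, P5=2, P6=4, P7=4)
step 2: fire δ:  (P0=1, P1=3, P2=1, P3=0, P4=6, P5=2, P6=4, P7=4) → (P0=1, P1=4, P2=1, P3=0, P4=8, P5=0, P6=4, P7=4)

YES — reachable via ⟨δ, δ⟩ (2 firings)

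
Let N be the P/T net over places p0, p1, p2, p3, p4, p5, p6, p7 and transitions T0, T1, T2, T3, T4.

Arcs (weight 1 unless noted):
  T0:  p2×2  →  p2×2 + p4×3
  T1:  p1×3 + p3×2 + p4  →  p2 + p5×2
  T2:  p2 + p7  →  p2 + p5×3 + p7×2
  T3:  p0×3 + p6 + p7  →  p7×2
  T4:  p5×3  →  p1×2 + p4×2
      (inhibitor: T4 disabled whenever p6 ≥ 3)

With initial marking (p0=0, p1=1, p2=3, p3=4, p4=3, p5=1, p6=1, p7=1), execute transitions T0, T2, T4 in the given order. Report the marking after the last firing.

(p0=0, p1=3, p2=3, p3=4, p4=8, p5=1, p6=1, p7=2)

step 1: fire T0:  (p0=0, p1=1, p2=3, p3=4, p4=3, p5=1, p6=1, p7=1) → (p0=0, p1=1, p2=3, p3=4, p4=6, p5=1, p6=1, p7=1)
step 2: fire T2:  (p0=0, p1=1, p2=3, p3=4, p4=6, p5=1, p6=1, p7=1) → (p0=0, p1=1, p2=3, p3=4, p4=6, p5=4, p6=1, p7=2)
step 3: fire T4:  (p0=0, p1=1, p2=3, p3=4, p4=6, p5=4, p6=1, p7=2) → (p0=0, p1=3, p2=3, p3=4, p4=8, p5=1, p6=1, p7=2)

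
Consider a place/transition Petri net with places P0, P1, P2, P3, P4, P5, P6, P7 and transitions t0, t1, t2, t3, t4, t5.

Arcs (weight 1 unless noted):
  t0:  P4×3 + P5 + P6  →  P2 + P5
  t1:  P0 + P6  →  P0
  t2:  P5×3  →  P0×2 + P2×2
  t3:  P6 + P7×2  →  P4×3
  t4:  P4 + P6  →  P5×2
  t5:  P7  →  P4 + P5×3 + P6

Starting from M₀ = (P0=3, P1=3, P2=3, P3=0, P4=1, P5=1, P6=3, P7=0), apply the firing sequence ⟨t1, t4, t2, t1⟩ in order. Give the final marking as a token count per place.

(P0=5, P1=3, P2=5, P3=0, P4=0, P5=0, P6=0, P7=0)

step 1: fire t1:  (P0=3, P1=3, P2=3, P3=0, P4=1, P5=1, P6=3, P7=0) → (P0=3, P1=3, P2=3, P3=0, P4=1, P5=1, P6=2, P7=0)
step 2: fire t4:  (P0=3, P1=3, P2=3, P3=0, P4=1, P5=1, P6=2, P7=0) → (P0=3, P1=3, P2=3, P3=0, P4=0, P5=3, P6=1, P7=0)
step 3: fire t2:  (P0=3, P1=3, P2=3, P3=0, P4=0, P5=3, P6=1, P7=0) → (P0=5, P1=3, P2=5, P3=0, P4=0, P5=0, P6=1, P7=0)
step 4: fire t1:  (P0=5, P1=3, P2=5, P3=0, P4=0, P5=0, P6=1, P7=0) → (P0=5, P1=3, P2=5, P3=0, P4=0, P5=0, P6=0, P7=0)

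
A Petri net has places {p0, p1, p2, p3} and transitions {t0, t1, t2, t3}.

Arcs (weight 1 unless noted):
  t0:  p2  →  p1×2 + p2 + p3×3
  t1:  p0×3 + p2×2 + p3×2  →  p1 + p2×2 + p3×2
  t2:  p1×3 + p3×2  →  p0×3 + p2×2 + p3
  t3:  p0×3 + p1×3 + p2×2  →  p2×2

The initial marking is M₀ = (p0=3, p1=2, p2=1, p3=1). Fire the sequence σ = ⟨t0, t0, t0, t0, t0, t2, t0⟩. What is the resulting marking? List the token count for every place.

(p0=6, p1=11, p2=3, p3=18)

step 1: fire t0:  (p0=3, p1=2, p2=1, p3=1) → (p0=3, p1=4, p2=1, p3=4)
step 2: fire t0:  (p0=3, p1=4, p2=1, p3=4) → (p0=3, p1=6, p2=1, p3=7)
step 3: fire t0:  (p0=3, p1=6, p2=1, p3=7) → (p0=3, p1=8, p2=1, p3=10)
step 4: fire t0:  (p0=3, p1=8, p2=1, p3=10) → (p0=3, p1=10, p2=1, p3=13)
step 5: fire t0:  (p0=3, p1=10, p2=1, p3=13) → (p0=3, p1=12, p2=1, p3=16)
step 6: fire t2:  (p0=3, p1=12, p2=1, p3=16) → (p0=6, p1=9, p2=3, p3=15)
step 7: fire t0:  (p0=6, p1=9, p2=3, p3=15) → (p0=6, p1=11, p2=3, p3=18)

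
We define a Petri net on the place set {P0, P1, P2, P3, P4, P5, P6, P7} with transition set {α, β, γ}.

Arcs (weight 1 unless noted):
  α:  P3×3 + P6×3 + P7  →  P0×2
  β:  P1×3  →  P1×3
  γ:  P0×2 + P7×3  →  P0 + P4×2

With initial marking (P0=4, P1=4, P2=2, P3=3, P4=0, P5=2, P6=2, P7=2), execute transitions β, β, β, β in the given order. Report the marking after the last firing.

(P0=4, P1=4, P2=2, P3=3, P4=0, P5=2, P6=2, P7=2)

step 1: fire β:  (P0=4, P1=4, P2=2, P3=3, P4=0, P5=2, P6=2, P7=2) → (P0=4, P1=4, P2=2, P3=3, P4=0, P5=2, P6=2, P7=2)
step 2: fire β:  (P0=4, P1=4, P2=2, P3=3, P4=0, P5=2, P6=2, P7=2) → (P0=4, P1=4, P2=2, P3=3, P4=0, P5=2, P6=2, P7=2)
step 3: fire β:  (P0=4, P1=4, P2=2, P3=3, P4=0, P5=2, P6=2, P7=2) → (P0=4, P1=4, P2=2, P3=3, P4=0, P5=2, P6=2, P7=2)
step 4: fire β:  (P0=4, P1=4, P2=2, P3=3, P4=0, P5=2, P6=2, P7=2) → (P0=4, P1=4, P2=2, P3=3, P4=0, P5=2, P6=2, P7=2)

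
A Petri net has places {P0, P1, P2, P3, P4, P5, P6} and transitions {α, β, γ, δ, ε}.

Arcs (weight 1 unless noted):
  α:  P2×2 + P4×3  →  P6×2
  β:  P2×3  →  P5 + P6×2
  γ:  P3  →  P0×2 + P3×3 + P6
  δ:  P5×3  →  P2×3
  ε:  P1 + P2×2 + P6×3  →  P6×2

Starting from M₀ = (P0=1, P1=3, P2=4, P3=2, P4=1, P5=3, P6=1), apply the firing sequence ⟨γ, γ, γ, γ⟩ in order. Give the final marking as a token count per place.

(P0=9, P1=3, P2=4, P3=10, P4=1, P5=3, P6=5)

step 1: fire γ:  (P0=1, P1=3, P2=4, P3=2, P4=1, P5=3, P6=1) → (P0=3, P1=3, P2=4, P3=4, P4=1, P5=3, P6=2)
step 2: fire γ:  (P0=3, P1=3, P2=4, P3=4, P4=1, P5=3, P6=2) → (P0=5, P1=3, P2=4, P3=6, P4=1, P5=3, P6=3)
step 3: fire γ:  (P0=5, P1=3, P2=4, P3=6, P4=1, P5=3, P6=3) → (P0=7, P1=3, P2=4, P3=8, P4=1, P5=3, P6=4)
step 4: fire γ:  (P0=7, P1=3, P2=4, P3=8, P4=1, P5=3, P6=4) → (P0=9, P1=3, P2=4, P3=10, P4=1, P5=3, P6=5)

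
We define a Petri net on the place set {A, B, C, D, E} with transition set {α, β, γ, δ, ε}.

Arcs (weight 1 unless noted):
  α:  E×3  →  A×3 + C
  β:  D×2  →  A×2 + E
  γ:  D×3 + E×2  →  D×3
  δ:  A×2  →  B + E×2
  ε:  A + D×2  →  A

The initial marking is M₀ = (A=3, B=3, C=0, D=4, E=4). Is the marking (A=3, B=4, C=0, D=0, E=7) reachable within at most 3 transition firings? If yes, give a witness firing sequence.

step 1: fire β:  (A=3, B=3, C=0, D=4, E=4) → (A=5, B=3, C=0, D=2, E=5)
step 2: fire δ:  (A=5, B=3, C=0, D=2, E=5) → (A=3, B=4, C=0, D=2, E=7)
step 3: fire ε:  (A=3, B=4, C=0, D=2, E=7) → (A=3, B=4, C=0, D=0, E=7)

YES — reachable via ⟨β, δ, ε⟩ (3 firings)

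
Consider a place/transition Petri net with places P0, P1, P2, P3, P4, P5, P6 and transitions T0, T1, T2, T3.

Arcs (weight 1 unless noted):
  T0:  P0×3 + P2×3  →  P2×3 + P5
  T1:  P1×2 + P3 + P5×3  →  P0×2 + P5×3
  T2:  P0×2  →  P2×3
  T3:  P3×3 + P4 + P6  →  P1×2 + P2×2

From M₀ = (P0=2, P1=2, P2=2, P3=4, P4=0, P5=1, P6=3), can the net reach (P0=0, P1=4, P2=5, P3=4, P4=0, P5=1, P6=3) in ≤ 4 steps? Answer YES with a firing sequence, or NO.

NO — not reachable within 4 firings

depth 0: 1 marking
depth 1: 2 markings reached so far
depth 2: 2 markings reached so far
(frontier empty at depth 2; search complete)
target is not among the 2 markings reachable within 4 steps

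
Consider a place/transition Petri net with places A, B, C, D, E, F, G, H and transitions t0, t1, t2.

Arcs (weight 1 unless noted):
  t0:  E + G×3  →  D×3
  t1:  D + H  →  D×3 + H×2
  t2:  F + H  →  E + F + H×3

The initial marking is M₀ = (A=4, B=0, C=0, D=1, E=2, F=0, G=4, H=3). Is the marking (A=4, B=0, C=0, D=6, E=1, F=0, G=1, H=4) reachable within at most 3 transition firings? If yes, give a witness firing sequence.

step 1: fire t0:  (A=4, B=0, C=0, D=1, E=2, F=0, G=4, H=3) → (A=4, B=0, C=0, D=4, E=1, F=0, G=1, H=3)
step 2: fire t1:  (A=4, B=0, C=0, D=4, E=1, F=0, G=1, H=3) → (A=4, B=0, C=0, D=6, E=1, F=0, G=1, H=4)

YES — reachable via ⟨t0, t1⟩ (2 firings)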